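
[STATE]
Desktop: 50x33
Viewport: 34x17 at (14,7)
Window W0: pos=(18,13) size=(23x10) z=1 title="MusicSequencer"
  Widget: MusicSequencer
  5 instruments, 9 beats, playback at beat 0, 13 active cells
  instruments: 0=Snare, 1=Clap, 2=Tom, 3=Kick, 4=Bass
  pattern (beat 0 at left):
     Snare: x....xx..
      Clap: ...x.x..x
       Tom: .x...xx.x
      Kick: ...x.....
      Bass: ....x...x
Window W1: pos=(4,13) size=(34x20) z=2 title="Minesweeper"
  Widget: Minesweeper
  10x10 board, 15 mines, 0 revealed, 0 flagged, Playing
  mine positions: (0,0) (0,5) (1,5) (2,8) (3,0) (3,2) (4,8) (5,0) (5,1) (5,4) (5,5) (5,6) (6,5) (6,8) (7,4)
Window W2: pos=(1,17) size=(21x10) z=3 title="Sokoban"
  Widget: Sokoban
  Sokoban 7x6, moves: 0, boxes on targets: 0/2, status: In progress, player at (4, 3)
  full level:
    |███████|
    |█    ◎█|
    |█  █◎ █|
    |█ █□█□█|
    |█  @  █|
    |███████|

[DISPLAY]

                                  
                                  
                                  
                                  
                                  
                                  
━━━━━━━━━━━━━━━━━━━━━━━┓━━┓       
per                    ┃  ┃       
───────────────────────┨──┨       
■                      ┃  ┃       
━━━━━━━┓               ┃  ┃       
       ┃               ┃  ┃       
───────┨               ┃  ┃       
       ┃               ┃  ┃       
       ┃               ┃  ┃       
       ┃               ┃━━┛       
       ┃               ┃          


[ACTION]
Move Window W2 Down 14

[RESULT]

                                  
                                  
                                  
                                  
                                  
                                  
━━━━━━━━━━━━━━━━━━━━━━━┓━━┓       
per                    ┃  ┃       
───────────────────────┨──┨       
■                      ┃  ┃       
■                      ┃  ┃       
■                      ┃  ┃       
■                      ┃  ┃       
■                      ┃  ┃       
■                      ┃  ┃       
■                      ┃━━┛       
━━━━━━━┓               ┃          


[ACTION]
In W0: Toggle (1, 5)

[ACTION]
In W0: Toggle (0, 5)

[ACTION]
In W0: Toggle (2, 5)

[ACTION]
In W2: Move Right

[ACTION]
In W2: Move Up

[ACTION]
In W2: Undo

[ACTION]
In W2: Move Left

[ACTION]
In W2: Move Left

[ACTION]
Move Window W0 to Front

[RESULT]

                                  
                                  
                                  
                                  
                                  
                                  
━━━━┏━━━━━━━━━━━━━━━━━━━━━┓       
per ┃ MusicSequencer      ┃       
────┠─────────────────────┨       
■   ┃      ▼12345678      ┃       
■   ┃ Snare█·····█··      ┃       
■   ┃  Clap···█····█      ┃       
■   ┃   Tom·█····█·█      ┃       
■   ┃  Kick···█·····      ┃       
■   ┃  Bass····█···█      ┃       
■   ┗━━━━━━━━━━━━━━━━━━━━━┛       
━━━━━━━┓               ┃          


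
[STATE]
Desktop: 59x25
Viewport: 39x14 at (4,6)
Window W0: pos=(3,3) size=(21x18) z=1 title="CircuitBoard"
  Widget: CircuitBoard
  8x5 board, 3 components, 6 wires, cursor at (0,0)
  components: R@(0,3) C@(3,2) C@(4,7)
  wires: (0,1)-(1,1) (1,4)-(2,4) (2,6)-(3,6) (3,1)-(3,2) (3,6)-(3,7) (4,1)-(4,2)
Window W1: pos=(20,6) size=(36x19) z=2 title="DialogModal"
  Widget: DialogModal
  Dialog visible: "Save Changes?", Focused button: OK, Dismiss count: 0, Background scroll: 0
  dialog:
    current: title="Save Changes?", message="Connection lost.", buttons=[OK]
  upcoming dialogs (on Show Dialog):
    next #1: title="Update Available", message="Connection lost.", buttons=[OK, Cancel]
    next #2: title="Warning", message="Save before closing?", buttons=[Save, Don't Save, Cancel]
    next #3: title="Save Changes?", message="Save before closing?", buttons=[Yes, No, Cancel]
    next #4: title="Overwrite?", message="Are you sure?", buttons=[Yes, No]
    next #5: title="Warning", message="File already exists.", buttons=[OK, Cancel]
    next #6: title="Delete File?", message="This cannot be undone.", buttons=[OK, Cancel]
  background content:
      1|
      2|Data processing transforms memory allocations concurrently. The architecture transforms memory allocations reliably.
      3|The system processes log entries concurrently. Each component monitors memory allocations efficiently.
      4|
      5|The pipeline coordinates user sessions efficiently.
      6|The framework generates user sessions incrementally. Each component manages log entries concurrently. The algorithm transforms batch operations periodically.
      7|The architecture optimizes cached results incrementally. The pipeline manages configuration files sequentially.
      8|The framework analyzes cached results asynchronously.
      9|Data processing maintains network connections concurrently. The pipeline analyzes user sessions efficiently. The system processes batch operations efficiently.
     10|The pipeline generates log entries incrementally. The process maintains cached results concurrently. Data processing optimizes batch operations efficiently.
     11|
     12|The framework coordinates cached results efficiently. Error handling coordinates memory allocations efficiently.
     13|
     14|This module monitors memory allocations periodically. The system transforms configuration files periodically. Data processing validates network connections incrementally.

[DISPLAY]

   0 1 2 3 4 5 6┏━━━━━━━━━━━━━━━━━━━━━━
0  [.]  ·       ┃ DialogModal          
        │       ┠──────────────────────
1       ·       ┃                      
                ┃Data processing transf
2               ┃The system processes l
                ┃                      
3       · ─ C   ┃The pipeline coordinat
                ┃The fra┌──────────────
4       · ─ ·   ┃The arc│  Save Changes
Cursor: (0,0)   ┃The fra│ Connection lo
                ┃Data pr│       [OK]   
                ┃The pip└──────────────
                ┃                      


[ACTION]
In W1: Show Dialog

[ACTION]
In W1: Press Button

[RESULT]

   0 1 2 3 4 5 6┏━━━━━━━━━━━━━━━━━━━━━━
0  [.]  ·       ┃ DialogModal          
        │       ┠──────────────────────
1       ·       ┃                      
                ┃Data processing transf
2               ┃The system processes l
                ┃                      
3       · ─ C   ┃The pipeline coordinat
                ┃The framework generate
4       · ─ ·   ┃The architecture optim
Cursor: (0,0)   ┃The framework analyzes
                ┃Data processing mainta
                ┃The pipeline generates
                ┃                      


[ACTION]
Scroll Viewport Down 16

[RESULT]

2               ┃The system processes l
                ┃                      
3       · ─ C   ┃The pipeline coordinat
                ┃The framework generate
4       · ─ ·   ┃The architecture optim
Cursor: (0,0)   ┃The framework analyzes
                ┃Data processing mainta
                ┃The pipeline generates
                ┃                      
━━━━━━━━━━━━━━━━┃The framework coordina
                ┃                      
                ┃This module monitors m
                ┃                      
                ┗━━━━━━━━━━━━━━━━━━━━━━


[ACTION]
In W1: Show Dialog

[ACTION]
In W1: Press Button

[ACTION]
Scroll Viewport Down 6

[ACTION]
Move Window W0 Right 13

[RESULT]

            ┃2  ┃The system processes l
            ┃   ┃                      
            ┃3  ┃The pipeline coordinat
            ┃   ┃The framework generate
            ┃4  ┃The architecture optim
            ┃Cur┃The framework analyzes
            ┃   ┃Data processing mainta
            ┃   ┃The pipeline generates
            ┃   ┃                      
            ┗━━━┃The framework coordina
                ┃                      
                ┃This module monitors m
                ┃                      
                ┗━━━━━━━━━━━━━━━━━━━━━━


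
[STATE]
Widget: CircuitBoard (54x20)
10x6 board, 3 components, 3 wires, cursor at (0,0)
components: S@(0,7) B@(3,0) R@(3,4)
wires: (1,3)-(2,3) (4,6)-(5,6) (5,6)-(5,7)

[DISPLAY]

   0 1 2 3 4 5 6 7 8 9                                
0  [.]                          S                     
                                                      
1               ·                                     
                │                                     
2               ·                                     
                                                      
3   B               R                                 
                                                      
4                           ·                         
                            │                         
5                           · ─ ·                     
Cursor: (0,0)                                         
                                                      
                                                      
                                                      
                                                      
                                                      
                                                      
                                                      


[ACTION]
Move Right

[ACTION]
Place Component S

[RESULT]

   0 1 2 3 4 5 6 7 8 9                                
0      [S]                      S                     
                                                      
1               ·                                     
                │                                     
2               ·                                     
                                                      
3   B               R                                 
                                                      
4                           ·                         
                            │                         
5                           · ─ ·                     
Cursor: (0,1)                                         
                                                      
                                                      
                                                      
                                                      
                                                      
                                                      
                                                      


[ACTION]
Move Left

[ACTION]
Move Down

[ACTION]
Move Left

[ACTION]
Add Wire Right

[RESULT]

   0 1 2 3 4 5 6 7 8 9                                
0       S                       S                     
                                                      
1  [.]─ ·       ·                                     
                │                                     
2               ·                                     
                                                      
3   B               R                                 
                                                      
4                           ·                         
                            │                         
5                           · ─ ·                     
Cursor: (1,0)                                         
                                                      
                                                      
                                                      
                                                      
                                                      
                                                      
                                                      


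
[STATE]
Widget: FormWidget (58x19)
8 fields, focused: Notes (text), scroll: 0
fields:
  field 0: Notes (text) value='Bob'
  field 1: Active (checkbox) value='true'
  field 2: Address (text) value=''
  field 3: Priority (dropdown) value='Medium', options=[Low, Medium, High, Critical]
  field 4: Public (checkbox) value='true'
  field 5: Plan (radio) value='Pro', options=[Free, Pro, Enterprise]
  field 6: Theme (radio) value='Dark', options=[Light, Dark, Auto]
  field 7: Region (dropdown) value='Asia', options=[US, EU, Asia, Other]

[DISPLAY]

> Notes:      [Bob                                       ]
  Active:     [x]                                         
  Address:    [                                          ]
  Priority:   [Medium                                   ▼]
  Public:     [x]                                         
  Plan:       ( ) Free  (●) Pro  ( ) Enterprise           
  Theme:      ( ) Light  (●) Dark  ( ) Auto               
  Region:     [Asia                                     ▼]
                                                          
                                                          
                                                          
                                                          
                                                          
                                                          
                                                          
                                                          
                                                          
                                                          
                                                          


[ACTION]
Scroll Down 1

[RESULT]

  Active:     [x]                                         
  Address:    [                                          ]
  Priority:   [Medium                                   ▼]
  Public:     [x]                                         
  Plan:       ( ) Free  (●) Pro  ( ) Enterprise           
  Theme:      ( ) Light  (●) Dark  ( ) Auto               
  Region:     [Asia                                     ▼]
                                                          
                                                          
                                                          
                                                          
                                                          
                                                          
                                                          
                                                          
                                                          
                                                          
                                                          
                                                          


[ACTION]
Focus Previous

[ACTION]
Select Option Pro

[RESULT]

  Active:     [x]                                         
  Address:    [                                          ]
  Priority:   [Medium                                   ▼]
  Public:     [x]                                         
  Plan:       ( ) Free  (●) Pro  ( ) Enterprise           
  Theme:      ( ) Light  (●) Dark  ( ) Auto               
> Region:     [Asia                                     ▼]
                                                          
                                                          
                                                          
                                                          
                                                          
                                                          
                                                          
                                                          
                                                          
                                                          
                                                          
                                                          


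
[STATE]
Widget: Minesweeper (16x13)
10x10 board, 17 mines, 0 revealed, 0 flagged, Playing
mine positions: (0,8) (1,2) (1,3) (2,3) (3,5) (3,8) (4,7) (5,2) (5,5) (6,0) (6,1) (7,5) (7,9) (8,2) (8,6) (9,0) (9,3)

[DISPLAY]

■■■■■■■■■■      
■■■■■■■■■■      
■■■■■■■■■■      
■■■■■■■■■■      
■■■■■■■■■■      
■■■■■■■■■■      
■■■■■■■■■■      
■■■■■■■■■■      
■■■■■■■■■■      
■■■■■■■■■■      
                
                
                


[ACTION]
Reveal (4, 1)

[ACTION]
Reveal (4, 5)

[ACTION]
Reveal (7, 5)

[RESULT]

■■■■■■■■✹■      
■■✹✹■■■■■■      
■■■✹■■■■■■      
■■■■■✹■■✹■      
■1■■■2■✹■■      
■■✹■■✹■■■■      
✹✹■■■■■■■■      
■■■■■✹■■■✹      
■■✹■■■✹■■■      
✹■■✹■■■■■■      
                
                
                


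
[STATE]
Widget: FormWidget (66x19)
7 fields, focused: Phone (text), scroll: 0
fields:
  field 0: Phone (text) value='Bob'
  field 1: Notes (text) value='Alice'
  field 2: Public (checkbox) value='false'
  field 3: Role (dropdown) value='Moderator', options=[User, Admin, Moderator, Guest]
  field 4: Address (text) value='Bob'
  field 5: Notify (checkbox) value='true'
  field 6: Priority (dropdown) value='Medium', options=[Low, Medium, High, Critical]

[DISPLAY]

> Phone:      [Bob                                               ]
  Notes:      [Alice                                             ]
  Public:     [ ]                                                 
  Role:       [Moderator                                        ▼]
  Address:    [Bob                                               ]
  Notify:     [x]                                                 
  Priority:   [Medium                                           ▼]
                                                                  
                                                                  
                                                                  
                                                                  
                                                                  
                                                                  
                                                                  
                                                                  
                                                                  
                                                                  
                                                                  
                                                                  


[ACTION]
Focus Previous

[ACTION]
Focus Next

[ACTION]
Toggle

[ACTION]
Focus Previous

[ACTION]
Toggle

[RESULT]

  Phone:      [Bob                                               ]
  Notes:      [Alice                                             ]
  Public:     [ ]                                                 
  Role:       [Moderator                                        ▼]
  Address:    [Bob                                               ]
  Notify:     [x]                                                 
> Priority:   [Medium                                           ▼]
                                                                  
                                                                  
                                                                  
                                                                  
                                                                  
                                                                  
                                                                  
                                                                  
                                                                  
                                                                  
                                                                  
                                                                  


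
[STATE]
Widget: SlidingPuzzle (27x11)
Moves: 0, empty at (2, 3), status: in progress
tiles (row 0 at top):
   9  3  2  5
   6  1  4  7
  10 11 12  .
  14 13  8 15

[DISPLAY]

┌────┬────┬────┬────┐      
│  9 │  3 │  2 │  5 │      
├────┼────┼────┼────┤      
│  6 │  1 │  4 │  7 │      
├────┼────┼────┼────┤      
│ 10 │ 11 │ 12 │    │      
├────┼────┼────┼────┤      
│ 14 │ 13 │  8 │ 15 │      
└────┴────┴────┴────┘      
Moves: 0                   
                           


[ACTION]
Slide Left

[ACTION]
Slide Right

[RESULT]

┌────┬────┬────┬────┐      
│  9 │  3 │  2 │  5 │      
├────┼────┼────┼────┤      
│  6 │  1 │  4 │  7 │      
├────┼────┼────┼────┤      
│ 10 │ 11 │    │ 12 │      
├────┼────┼────┼────┤      
│ 14 │ 13 │  8 │ 15 │      
└────┴────┴────┴────┘      
Moves: 1                   
                           


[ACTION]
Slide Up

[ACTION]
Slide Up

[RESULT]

┌────┬────┬────┬────┐      
│  9 │  3 │  2 │  5 │      
├────┼────┼────┼────┤      
│  6 │  1 │  4 │  7 │      
├────┼────┼────┼────┤      
│ 10 │ 11 │  8 │ 12 │      
├────┼────┼────┼────┤      
│ 14 │ 13 │    │ 15 │      
└────┴────┴────┴────┘      
Moves: 2                   
                           


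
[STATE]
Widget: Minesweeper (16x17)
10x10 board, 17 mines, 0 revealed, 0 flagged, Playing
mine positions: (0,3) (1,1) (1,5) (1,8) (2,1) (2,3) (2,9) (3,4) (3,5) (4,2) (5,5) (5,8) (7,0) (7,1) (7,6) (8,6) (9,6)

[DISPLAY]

■■■■■■■■■■      
■■■■■■■■■■      
■■■■■■■■■■      
■■■■■■■■■■      
■■■■■■■■■■      
■■■■■■■■■■      
■■■■■■■■■■      
■■■■■■■■■■      
■■■■■■■■■■      
■■■■■■■■■■      
                
                
                
                
                
                
                


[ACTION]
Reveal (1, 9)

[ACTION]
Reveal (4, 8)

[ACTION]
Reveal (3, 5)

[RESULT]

■■■✹■■■■■■      
■✹■■■✹■■✹2      
■✹■✹■■■■■✹      
■■■■✹✹■■■■      
■■✹■■■■■1■      
■■■■■✹■■✹■      
■■■■■■■■■■      
✹✹■■■■✹■■■      
■■■■■■✹■■■      
■■■■■■✹■■■      
                
                
                
                
                
                
                


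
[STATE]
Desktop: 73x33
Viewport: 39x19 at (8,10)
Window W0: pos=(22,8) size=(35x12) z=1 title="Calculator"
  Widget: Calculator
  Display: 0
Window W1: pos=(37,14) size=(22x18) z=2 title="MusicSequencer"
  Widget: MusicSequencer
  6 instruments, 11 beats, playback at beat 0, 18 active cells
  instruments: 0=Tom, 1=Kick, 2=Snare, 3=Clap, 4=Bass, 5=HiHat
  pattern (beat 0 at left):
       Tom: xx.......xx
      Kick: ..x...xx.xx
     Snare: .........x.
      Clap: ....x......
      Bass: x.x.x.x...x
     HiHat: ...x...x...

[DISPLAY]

              ┠────────────────────────
              ┃                        
              ┃┌───┬───┬───┬───┐       
              ┃│ 7 │ 8 │ 9 │ ÷ │       
              ┃├───┼───┼───┼─┏━━━━━━━━━
              ┃│ 4 │ 5 │ 6 │ ┃ MusicSeq
              ┃├───┼───┼───┼─┠─────────
              ┃│ 1 │ 2 │ 3 │ ┃      ▼12
              ┃└───┴───┴───┴─┃   Tom██·
              ┗━━━━━━━━━━━━━━┃  Kick··█
                             ┃ Snare···
                             ┃  Clap···
                             ┃  Bass█·█
                             ┃ HiHat···
                             ┃         
                             ┃         
                             ┃         
                             ┃         
                             ┃         


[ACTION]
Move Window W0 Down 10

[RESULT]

                                       
                                       
                                       
                                       
                             ┏━━━━━━━━━
                             ┃ MusicSeq
                             ┠─────────
                             ┃      ▼12
              ┏━━━━━━━━━━━━━━┃   Tom██·
              ┃ Calculator   ┃  Kick··█
              ┠──────────────┃ Snare···
              ┃              ┃  Clap···
              ┃┌───┬───┬───┬─┃  Bass█·█
              ┃│ 7 │ 8 │ 9 │ ┃ HiHat···
              ┃├───┼───┼───┼─┃         
              ┃│ 4 │ 5 │ 6 │ ┃         
              ┃├───┼───┼───┼─┃         
              ┃│ 1 │ 2 │ 3 │ ┃         
              ┃└───┴───┴───┴─┃         


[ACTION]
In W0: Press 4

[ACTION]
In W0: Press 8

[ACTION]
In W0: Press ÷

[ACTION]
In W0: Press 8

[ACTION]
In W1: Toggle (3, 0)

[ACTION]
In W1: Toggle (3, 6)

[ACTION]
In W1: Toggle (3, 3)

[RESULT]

                                       
                                       
                                       
                                       
                             ┏━━━━━━━━━
                             ┃ MusicSeq
                             ┠─────────
                             ┃      ▼12
              ┏━━━━━━━━━━━━━━┃   Tom██·
              ┃ Calculator   ┃  Kick··█
              ┠──────────────┃ Snare···
              ┃              ┃  Clap█··
              ┃┌───┬───┬───┬─┃  Bass█·█
              ┃│ 7 │ 8 │ 9 │ ┃ HiHat···
              ┃├───┼───┼───┼─┃         
              ┃│ 4 │ 5 │ 6 │ ┃         
              ┃├───┼───┼───┼─┃         
              ┃│ 1 │ 2 │ 3 │ ┃         
              ┃└───┴───┴───┴─┃         


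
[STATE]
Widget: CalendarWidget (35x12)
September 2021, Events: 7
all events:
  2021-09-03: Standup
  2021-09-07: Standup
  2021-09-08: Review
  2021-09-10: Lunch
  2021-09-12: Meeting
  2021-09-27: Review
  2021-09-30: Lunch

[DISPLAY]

           September 2021          
Mo Tu We Th Fr Sa Su               
       1  2  3*  4  5              
 6  7*  8*  9 10* 11 12*           
13 14 15 16 17 18 19               
20 21 22 23 24 25 26               
27* 28 29 30*                      
                                   
                                   
                                   
                                   
                                   


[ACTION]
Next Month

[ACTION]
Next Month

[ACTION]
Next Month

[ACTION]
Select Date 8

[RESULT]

           December 2021           
Mo Tu We Th Fr Sa Su               
       1  2  3  4  5               
 6  7 [ 8]  9 10 11 12             
13 14 15 16 17 18 19               
20 21 22 23 24 25 26               
27 28 29 30 31                     
                                   
                                   
                                   
                                   
                                   


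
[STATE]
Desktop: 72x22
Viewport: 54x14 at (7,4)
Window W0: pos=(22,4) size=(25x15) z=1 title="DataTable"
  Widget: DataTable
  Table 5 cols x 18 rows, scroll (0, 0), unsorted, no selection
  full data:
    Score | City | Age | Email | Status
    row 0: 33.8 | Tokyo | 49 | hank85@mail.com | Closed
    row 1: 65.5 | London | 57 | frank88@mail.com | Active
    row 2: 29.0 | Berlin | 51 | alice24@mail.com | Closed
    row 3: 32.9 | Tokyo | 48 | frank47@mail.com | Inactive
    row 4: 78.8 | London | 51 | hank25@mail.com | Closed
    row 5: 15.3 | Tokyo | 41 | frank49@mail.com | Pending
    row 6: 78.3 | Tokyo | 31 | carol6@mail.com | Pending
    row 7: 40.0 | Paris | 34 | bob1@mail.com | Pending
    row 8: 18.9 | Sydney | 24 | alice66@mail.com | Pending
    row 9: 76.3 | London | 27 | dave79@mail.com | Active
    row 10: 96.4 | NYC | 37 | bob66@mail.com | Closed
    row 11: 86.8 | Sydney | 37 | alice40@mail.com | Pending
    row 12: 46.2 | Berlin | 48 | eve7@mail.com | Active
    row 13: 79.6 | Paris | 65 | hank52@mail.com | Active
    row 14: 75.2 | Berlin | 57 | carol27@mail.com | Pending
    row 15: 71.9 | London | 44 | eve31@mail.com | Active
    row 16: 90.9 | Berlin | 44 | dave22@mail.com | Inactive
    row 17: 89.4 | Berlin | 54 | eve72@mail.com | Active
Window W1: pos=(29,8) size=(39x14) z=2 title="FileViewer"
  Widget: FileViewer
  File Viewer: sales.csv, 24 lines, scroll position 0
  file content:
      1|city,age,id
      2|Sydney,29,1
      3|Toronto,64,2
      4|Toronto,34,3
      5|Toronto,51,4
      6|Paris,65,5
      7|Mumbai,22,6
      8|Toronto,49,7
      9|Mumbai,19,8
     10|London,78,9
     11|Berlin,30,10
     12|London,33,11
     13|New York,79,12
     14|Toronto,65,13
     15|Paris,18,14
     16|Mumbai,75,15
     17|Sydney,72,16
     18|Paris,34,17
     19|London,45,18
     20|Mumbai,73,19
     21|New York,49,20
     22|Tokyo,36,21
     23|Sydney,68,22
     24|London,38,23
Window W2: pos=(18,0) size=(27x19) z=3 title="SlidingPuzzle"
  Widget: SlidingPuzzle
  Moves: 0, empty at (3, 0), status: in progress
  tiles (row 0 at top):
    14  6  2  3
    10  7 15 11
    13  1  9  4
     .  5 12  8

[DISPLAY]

           ┃│ 14 │  6 │  2 │  3 │    ┃━┓              
           ┃├────┼────┼────┼────┤    ┃ ┃              
           ┃│ 10 │  7 │ 15 │ 11 │    ┃─┨              
           ┃├────┼────┼────┼────┤    ┃ ┃              
           ┃│ 13 │  1 │  9 │  4 │    ┃━━━━━━━━━━━━━━━━
           ┃├────┼────┼────┼────┤    ┃                
           ┃│    │  5 │ 12 │  8 │    ┃────────────────
           ┃└────┴────┴────┴────┘    ┃                
           ┃Moves: 0                 ┃                
           ┃                         ┃                
           ┃                         ┃                
           ┃                         ┃                
           ┃                         ┃                
           ┃                         ┃                


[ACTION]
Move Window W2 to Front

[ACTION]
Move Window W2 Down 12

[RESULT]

           ┃ SlidingPuzzle           ┃━┓              
           ┠─────────────────────────┨ ┃              
           ┃┌────┬────┬────┬────┐    ┃─┨              
           ┃│ 14 │  6 │  2 │  3 │    ┃ ┃              
           ┃├────┼────┼────┼────┤    ┃━━━━━━━━━━━━━━━━
           ┃│ 10 │  7 │ 15 │ 11 │    ┃                
           ┃├────┼────┼────┼────┤    ┃────────────────
           ┃│ 13 │  1 │  9 │  4 │    ┃                
           ┃├────┼────┼────┼────┤    ┃                
           ┃│    │  5 │ 12 │  8 │    ┃                
           ┃└────┴────┴────┴────┘    ┃                
           ┃Moves: 0                 ┃                
           ┃                         ┃                
           ┃                         ┃                


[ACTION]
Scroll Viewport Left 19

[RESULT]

                  ┃ SlidingPuzzle           ┃━┓       
                  ┠─────────────────────────┨ ┃       
                  ┃┌────┬────┬────┬────┐    ┃─┨       
                  ┃│ 14 │  6 │  2 │  3 │    ┃ ┃       
                  ┃├────┼────┼────┼────┤    ┃━━━━━━━━━
                  ┃│ 10 │  7 │ 15 │ 11 │    ┃         
                  ┃├────┼────┼────┼────┤    ┃─────────
                  ┃│ 13 │  1 │  9 │  4 │    ┃         
                  ┃├────┼────┼────┼────┤    ┃         
                  ┃│    │  5 │ 12 │  8 │    ┃         
                  ┃└────┴────┴────┴────┘    ┃         
                  ┃Moves: 0                 ┃         
                  ┃                         ┃         
                  ┃                         ┃         


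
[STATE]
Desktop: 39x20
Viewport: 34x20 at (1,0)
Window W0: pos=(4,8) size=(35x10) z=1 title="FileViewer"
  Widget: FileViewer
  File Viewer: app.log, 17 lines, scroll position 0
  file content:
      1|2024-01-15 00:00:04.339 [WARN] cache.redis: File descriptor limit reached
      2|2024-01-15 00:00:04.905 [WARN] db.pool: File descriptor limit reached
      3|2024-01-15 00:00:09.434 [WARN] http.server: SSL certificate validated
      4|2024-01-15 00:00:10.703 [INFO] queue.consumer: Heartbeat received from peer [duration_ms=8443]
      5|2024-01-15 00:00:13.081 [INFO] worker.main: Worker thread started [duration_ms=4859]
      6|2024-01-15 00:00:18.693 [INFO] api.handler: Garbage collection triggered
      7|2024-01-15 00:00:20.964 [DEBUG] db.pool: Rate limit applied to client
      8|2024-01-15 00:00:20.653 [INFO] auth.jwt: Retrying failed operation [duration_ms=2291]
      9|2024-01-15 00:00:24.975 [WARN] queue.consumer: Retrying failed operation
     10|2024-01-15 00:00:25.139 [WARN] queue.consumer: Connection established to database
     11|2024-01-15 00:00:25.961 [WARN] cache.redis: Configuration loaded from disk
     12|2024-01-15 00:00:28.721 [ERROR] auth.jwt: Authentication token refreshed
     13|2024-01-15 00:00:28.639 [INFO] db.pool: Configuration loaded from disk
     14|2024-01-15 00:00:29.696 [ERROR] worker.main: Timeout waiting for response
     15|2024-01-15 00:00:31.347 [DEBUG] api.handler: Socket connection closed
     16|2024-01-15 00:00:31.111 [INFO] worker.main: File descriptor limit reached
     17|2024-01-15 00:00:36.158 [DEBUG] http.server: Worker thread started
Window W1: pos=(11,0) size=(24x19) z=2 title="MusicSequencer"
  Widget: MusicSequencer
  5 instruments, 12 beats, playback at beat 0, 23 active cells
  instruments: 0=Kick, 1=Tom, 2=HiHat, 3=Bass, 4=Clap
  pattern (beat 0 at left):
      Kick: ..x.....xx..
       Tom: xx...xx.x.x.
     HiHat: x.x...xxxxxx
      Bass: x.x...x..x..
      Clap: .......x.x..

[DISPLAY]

          ┏━━━━━━━━━━━━━━━━━━━━━━┓
          ┃ MusicSequencer       ┃
          ┠──────────────────────┨
          ┃      ▼12345678901    ┃
          ┃  Kick··█·····██··    ┃
          ┃   Tom██···██·█·█·    ┃
          ┃ HiHat█·█···██████    ┃
          ┃  Bass█·█···█··█··    ┃
   ┏━━━━━━┃  Clap·······█·█··    ┃
   ┃ FileV┃                      ┃
   ┠──────┃                      ┃
   ┃2024-0┃                      ┃
   ┃2024-0┃                      ┃
   ┃2024-0┃                      ┃
   ┃2024-0┃                      ┃
   ┃2024-0┃                      ┃
   ┃2024-0┃                      ┃
   ┗━━━━━━┃                      ┃
          ┗━━━━━━━━━━━━━━━━━━━━━━┛
                                  


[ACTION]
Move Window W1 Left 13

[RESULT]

━━━━━━━━━━━━━━━━━━━━━━┓           
 MusicSequencer       ┃           
──────────────────────┨           
      ▼12345678901    ┃           
  Kick··█·····██··    ┃           
   Tom██···██·█·█·    ┃           
 HiHat█·█···██████    ┃           
  Bass█·█···█··█··    ┃           
  Clap·······█·█··    ┃━━━━━━━━━━━
                      ┃           
                      ┃───────────
                      ┃.339 [WARN]
                      ┃.905 [WARN]
                      ┃.434 [WARN]
                      ┃.703 [INFO]
                      ┃.081 [INFO]
                      ┃.693 [INFO]
                      ┃━━━━━━━━━━━
━━━━━━━━━━━━━━━━━━━━━━┛           
                                  


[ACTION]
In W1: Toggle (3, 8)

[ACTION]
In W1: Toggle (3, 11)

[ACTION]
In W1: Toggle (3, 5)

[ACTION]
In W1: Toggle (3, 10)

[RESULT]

━━━━━━━━━━━━━━━━━━━━━━┓           
 MusicSequencer       ┃           
──────────────────────┨           
      ▼12345678901    ┃           
  Kick··█·····██··    ┃           
   Tom██···██·█·█·    ┃           
 HiHat█·█···██████    ┃           
  Bass█·█··██·████    ┃           
  Clap·······█·█··    ┃━━━━━━━━━━━
                      ┃           
                      ┃───────────
                      ┃.339 [WARN]
                      ┃.905 [WARN]
                      ┃.434 [WARN]
                      ┃.703 [INFO]
                      ┃.081 [INFO]
                      ┃.693 [INFO]
                      ┃━━━━━━━━━━━
━━━━━━━━━━━━━━━━━━━━━━┛           
                                  


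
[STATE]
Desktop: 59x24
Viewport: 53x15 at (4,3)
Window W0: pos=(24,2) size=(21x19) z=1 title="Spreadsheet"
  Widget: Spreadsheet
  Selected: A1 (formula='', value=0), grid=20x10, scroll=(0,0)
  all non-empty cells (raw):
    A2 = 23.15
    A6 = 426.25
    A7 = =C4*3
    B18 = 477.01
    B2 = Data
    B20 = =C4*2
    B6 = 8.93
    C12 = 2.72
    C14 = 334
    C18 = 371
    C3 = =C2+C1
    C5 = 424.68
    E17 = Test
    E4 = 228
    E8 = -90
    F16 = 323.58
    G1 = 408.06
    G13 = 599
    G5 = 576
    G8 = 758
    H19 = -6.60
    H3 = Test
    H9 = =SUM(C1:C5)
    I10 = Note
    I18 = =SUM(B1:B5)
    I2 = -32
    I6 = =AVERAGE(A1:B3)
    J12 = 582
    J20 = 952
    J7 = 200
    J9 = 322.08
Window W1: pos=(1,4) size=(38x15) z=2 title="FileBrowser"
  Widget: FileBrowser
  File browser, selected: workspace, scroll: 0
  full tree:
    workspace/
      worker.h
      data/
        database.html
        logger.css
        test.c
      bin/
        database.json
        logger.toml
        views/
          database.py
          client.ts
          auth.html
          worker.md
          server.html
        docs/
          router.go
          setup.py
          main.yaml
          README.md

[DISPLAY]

                    ┃ Spreadsheet       ┃            
━━━━━━━━━━━━━━━━━━━━━━━━━━━━━━━━━━┓─────┨            
ileBrowser                        ┃     ┃            
──────────────────────────────────┨ B   ┃            
[-] workspace/                    ┃-----┃            
  worker.h                        ┃     ┃            
  [+] data/                       ┃ta   ┃            
  [+] bin/                        ┃     ┃            
                                  ┃     ┃            
                                  ┃     ┃            
                                  ┃  8.9┃            
                                  ┃     ┃            
                                  ┃     ┃            
                                  ┃     ┃            
                                  ┃     ┃            


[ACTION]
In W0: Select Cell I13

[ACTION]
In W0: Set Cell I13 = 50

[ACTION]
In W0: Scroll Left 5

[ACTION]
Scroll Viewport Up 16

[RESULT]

                                                     
                                                     
                    ┏━━━━━━━━━━━━━━━━━━━┓            
                    ┃ Spreadsheet       ┃            
━━━━━━━━━━━━━━━━━━━━━━━━━━━━━━━━━━┓─────┨            
ileBrowser                        ┃     ┃            
──────────────────────────────────┨ B   ┃            
[-] workspace/                    ┃-----┃            
  worker.h                        ┃     ┃            
  [+] data/                       ┃ta   ┃            
  [+] bin/                        ┃     ┃            
                                  ┃     ┃            
                                  ┃     ┃            
                                  ┃  8.9┃            
                                  ┃     ┃            


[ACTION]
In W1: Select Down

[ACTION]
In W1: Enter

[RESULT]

                                                     
                                                     
                    ┏━━━━━━━━━━━━━━━━━━━┓            
                    ┃ Spreadsheet       ┃            
━━━━━━━━━━━━━━━━━━━━━━━━━━━━━━━━━━┓─────┨            
ileBrowser                        ┃     ┃            
──────────────────────────────────┨ B   ┃            
[-] workspace/                    ┃-----┃            
> worker.h                        ┃     ┃            
  [+] data/                       ┃ta   ┃            
  [+] bin/                        ┃     ┃            
                                  ┃     ┃            
                                  ┃     ┃            
                                  ┃  8.9┃            
                                  ┃     ┃            
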